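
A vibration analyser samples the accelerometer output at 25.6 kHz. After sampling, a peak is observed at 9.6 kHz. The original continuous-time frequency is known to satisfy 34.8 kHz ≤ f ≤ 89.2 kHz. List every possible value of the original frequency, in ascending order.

Frequencies that alias to 9.6 kHz are k·fs ± 9.6 kHz for integer k ≥ 0.
k=0: 9.6 kHz.
k=1: 16 kHz, 35.2 kHz.
k=2: 41.6 kHz, 60.8 kHz.
k=3: 67.2 kHz, 86.4 kHz.
k=4: 92.8 kHz, 112 kHz.
Within [34.8 kHz, 89.2 kHz]: 35.2 kHz, 41.6 kHz, 60.8 kHz, 67.2 kHz, 86.4 kHz.

35.2 kHz, 41.6 kHz, 60.8 kHz, 67.2 kHz, 86.4 kHz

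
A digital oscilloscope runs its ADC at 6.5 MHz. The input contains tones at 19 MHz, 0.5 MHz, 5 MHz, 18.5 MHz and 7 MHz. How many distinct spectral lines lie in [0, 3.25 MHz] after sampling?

fs/2 = 3.25 MHz.
19 MHz mod fs = 6 MHz.
6 MHz > fs/2 = 3.25 MHz, folds to fs − 6 MHz = 0.5 MHz.
0.5 MHz ≤ fs/2 = 3.25 MHz, passes unchanged.
5 MHz > fs/2 = 3.25 MHz, folds to fs − 5 MHz = 1.5 MHz.
18.5 MHz mod fs = 5.5 MHz.
5.5 MHz > fs/2 = 3.25 MHz, folds to fs − 5.5 MHz = 1 MHz.
7 MHz mod fs = 0.5 MHz.
0.5 MHz ≤ fs/2 = 3.25 MHz, appears at 0.5 MHz.
Distinct values: {0.5 MHz, 1 MHz, 1.5 MHz} → 3.

3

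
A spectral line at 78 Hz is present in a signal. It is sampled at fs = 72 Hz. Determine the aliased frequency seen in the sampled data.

6 Hz

78 Hz mod fs = 6 Hz.
6 Hz ≤ fs/2 = 36 Hz, appears at 6 Hz.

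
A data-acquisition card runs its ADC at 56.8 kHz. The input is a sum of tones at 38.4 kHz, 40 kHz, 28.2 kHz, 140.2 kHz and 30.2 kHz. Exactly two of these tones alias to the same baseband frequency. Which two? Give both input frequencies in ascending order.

30.2 kHz, 140.2 kHz

fs/2 = 28.4 kHz.
38.4 kHz > fs/2 = 28.4 kHz, folds to fs − 38.4 kHz = 18.4 kHz.
40 kHz > fs/2 = 28.4 kHz, folds to fs − 40 kHz = 16.8 kHz.
28.2 kHz ≤ fs/2 = 28.4 kHz, passes unchanged.
140.2 kHz mod fs = 26.6 kHz.
26.6 kHz ≤ fs/2 = 28.4 kHz, appears at 26.6 kHz.
30.2 kHz > fs/2 = 28.4 kHz, folds to fs − 30.2 kHz = 26.6 kHz.
30.2 kHz and 140.2 kHz both map to 26.6 kHz.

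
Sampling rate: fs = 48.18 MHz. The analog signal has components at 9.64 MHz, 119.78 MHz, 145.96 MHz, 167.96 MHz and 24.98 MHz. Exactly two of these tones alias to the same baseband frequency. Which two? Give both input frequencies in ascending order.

119.78 MHz, 167.96 MHz

fs/2 = 24.09 MHz.
9.64 MHz ≤ fs/2 = 24.09 MHz, passes unchanged.
119.78 MHz mod fs = 23.42 MHz.
23.42 MHz ≤ fs/2 = 24.09 MHz, appears at 23.42 MHz.
145.96 MHz mod fs = 1.42 MHz.
1.42 MHz ≤ fs/2 = 24.09 MHz, appears at 1.42 MHz.
167.96 MHz mod fs = 23.42 MHz.
23.42 MHz ≤ fs/2 = 24.09 MHz, appears at 23.42 MHz.
24.98 MHz > fs/2 = 24.09 MHz, folds to fs − 24.98 MHz = 23.2 MHz.
119.78 MHz and 167.96 MHz both map to 23.42 MHz.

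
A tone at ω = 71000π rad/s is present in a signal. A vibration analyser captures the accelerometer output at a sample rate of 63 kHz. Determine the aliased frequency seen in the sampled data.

27.5 kHz

ω = 71000π rad/s → f = ω/(2π) = 35500 Hz = 35.5 kHz.
35.5 kHz > fs/2 = 31.5 kHz, folds to fs − 35.5 kHz = 27.5 kHz.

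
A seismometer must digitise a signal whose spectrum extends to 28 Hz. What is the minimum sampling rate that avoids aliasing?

56 Hz

Nyquist rate = 2 × 28 Hz = 56 Hz.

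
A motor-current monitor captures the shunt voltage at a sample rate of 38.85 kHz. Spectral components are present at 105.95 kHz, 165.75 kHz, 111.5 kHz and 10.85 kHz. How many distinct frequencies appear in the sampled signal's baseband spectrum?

fs/2 = 19.425 kHz.
105.95 kHz mod fs = 28.25 kHz.
28.25 kHz > fs/2 = 19.425 kHz, folds to fs − 28.25 kHz = 10.6 kHz.
165.75 kHz mod fs = 10.35 kHz.
10.35 kHz ≤ fs/2 = 19.425 kHz, appears at 10.35 kHz.
111.5 kHz mod fs = 33.8 kHz.
33.8 kHz > fs/2 = 19.425 kHz, folds to fs − 33.8 kHz = 5.05 kHz.
10.85 kHz ≤ fs/2 = 19.425 kHz, passes unchanged.
Distinct values: {5.05 kHz, 10.35 kHz, 10.6 kHz, 10.85 kHz} → 4.

4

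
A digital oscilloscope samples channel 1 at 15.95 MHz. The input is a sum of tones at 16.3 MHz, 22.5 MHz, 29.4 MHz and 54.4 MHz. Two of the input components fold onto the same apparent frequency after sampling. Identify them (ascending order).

22.5 MHz, 54.4 MHz

fs/2 = 7.975 MHz.
16.3 MHz mod fs = 0.35 MHz.
0.35 MHz ≤ fs/2 = 7.975 MHz, appears at 0.35 MHz.
22.5 MHz mod fs = 6.55 MHz.
6.55 MHz ≤ fs/2 = 7.975 MHz, appears at 6.55 MHz.
29.4 MHz mod fs = 13.45 MHz.
13.45 MHz > fs/2 = 7.975 MHz, folds to fs − 13.45 MHz = 2.5 MHz.
54.4 MHz mod fs = 6.55 MHz.
6.55 MHz ≤ fs/2 = 7.975 MHz, appears at 6.55 MHz.
22.5 MHz and 54.4 MHz both map to 6.55 MHz.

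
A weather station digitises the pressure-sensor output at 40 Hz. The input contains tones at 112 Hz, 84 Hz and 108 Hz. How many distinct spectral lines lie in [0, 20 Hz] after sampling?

3

fs/2 = 20 Hz.
112 Hz mod fs = 32 Hz.
32 Hz > fs/2 = 20 Hz, folds to fs − 32 Hz = 8 Hz.
84 Hz mod fs = 4 Hz.
4 Hz ≤ fs/2 = 20 Hz, appears at 4 Hz.
108 Hz mod fs = 28 Hz.
28 Hz > fs/2 = 20 Hz, folds to fs − 28 Hz = 12 Hz.
Distinct values: {4 Hz, 8 Hz, 12 Hz} → 3.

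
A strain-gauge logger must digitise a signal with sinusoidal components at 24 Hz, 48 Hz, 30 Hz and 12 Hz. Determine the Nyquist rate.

96 Hz

Highest-frequency component: 48 Hz.
Nyquist rate = 2 × 48 Hz = 96 Hz.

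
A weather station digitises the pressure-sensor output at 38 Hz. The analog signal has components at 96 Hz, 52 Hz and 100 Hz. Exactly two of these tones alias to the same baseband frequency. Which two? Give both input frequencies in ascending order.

fs/2 = 19 Hz.
96 Hz mod fs = 20 Hz.
20 Hz > fs/2 = 19 Hz, folds to fs − 20 Hz = 18 Hz.
52 Hz mod fs = 14 Hz.
14 Hz ≤ fs/2 = 19 Hz, appears at 14 Hz.
100 Hz mod fs = 24 Hz.
24 Hz > fs/2 = 19 Hz, folds to fs − 24 Hz = 14 Hz.
52 Hz and 100 Hz both map to 14 Hz.

52 Hz, 100 Hz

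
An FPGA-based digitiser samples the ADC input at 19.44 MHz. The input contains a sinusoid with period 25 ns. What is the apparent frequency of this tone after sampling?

1.12 MHz

T = 25 ns → f = 1/T = 40 MHz.
40 MHz mod fs = 1.12 MHz.
1.12 MHz ≤ fs/2 = 9.72 MHz, appears at 1.12 MHz.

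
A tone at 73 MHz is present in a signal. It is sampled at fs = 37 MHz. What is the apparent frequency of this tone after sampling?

1 MHz

73 MHz mod fs = 36 MHz.
36 MHz > fs/2 = 18.5 MHz, folds to fs − 36 MHz = 1 MHz.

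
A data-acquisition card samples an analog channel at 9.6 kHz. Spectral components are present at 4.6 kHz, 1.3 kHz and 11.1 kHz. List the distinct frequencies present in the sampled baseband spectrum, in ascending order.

1.3 kHz, 1.5 kHz, 4.6 kHz

fs/2 = 4.8 kHz.
4.6 kHz ≤ fs/2 = 4.8 kHz, passes unchanged.
1.3 kHz ≤ fs/2 = 4.8 kHz, passes unchanged.
11.1 kHz mod fs = 1.5 kHz.
1.5 kHz ≤ fs/2 = 4.8 kHz, appears at 1.5 kHz.
Distinct values: {1.3 kHz, 1.5 kHz, 4.6 kHz}.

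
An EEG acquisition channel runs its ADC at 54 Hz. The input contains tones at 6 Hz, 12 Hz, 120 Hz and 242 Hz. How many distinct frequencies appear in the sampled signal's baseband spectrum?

3

fs/2 = 27 Hz.
6 Hz ≤ fs/2 = 27 Hz, passes unchanged.
12 Hz ≤ fs/2 = 27 Hz, passes unchanged.
120 Hz mod fs = 12 Hz.
12 Hz ≤ fs/2 = 27 Hz, appears at 12 Hz.
242 Hz mod fs = 26 Hz.
26 Hz ≤ fs/2 = 27 Hz, appears at 26 Hz.
Distinct values: {6 Hz, 12 Hz, 26 Hz} → 3.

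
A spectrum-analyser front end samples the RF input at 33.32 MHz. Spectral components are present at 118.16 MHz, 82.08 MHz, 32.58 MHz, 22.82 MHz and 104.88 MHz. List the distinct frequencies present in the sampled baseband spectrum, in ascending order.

fs/2 = 16.66 MHz.
118.16 MHz mod fs = 18.2 MHz.
18.2 MHz > fs/2 = 16.66 MHz, folds to fs − 18.2 MHz = 15.12 MHz.
82.08 MHz mod fs = 15.44 MHz.
15.44 MHz ≤ fs/2 = 16.66 MHz, appears at 15.44 MHz.
32.58 MHz > fs/2 = 16.66 MHz, folds to fs − 32.58 MHz = 0.74 MHz.
22.82 MHz > fs/2 = 16.66 MHz, folds to fs − 22.82 MHz = 10.5 MHz.
104.88 MHz mod fs = 4.92 MHz.
4.92 MHz ≤ fs/2 = 16.66 MHz, appears at 4.92 MHz.
Distinct values: {0.74 MHz, 4.92 MHz, 10.5 MHz, 15.12 MHz, 15.44 MHz}.

0.74 MHz, 4.92 MHz, 10.5 MHz, 15.12 MHz, 15.44 MHz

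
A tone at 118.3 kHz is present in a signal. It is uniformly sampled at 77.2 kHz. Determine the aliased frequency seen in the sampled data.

118.3 kHz mod fs = 41.1 kHz.
41.1 kHz > fs/2 = 38.6 kHz, folds to fs − 41.1 kHz = 36.1 kHz.

36.1 kHz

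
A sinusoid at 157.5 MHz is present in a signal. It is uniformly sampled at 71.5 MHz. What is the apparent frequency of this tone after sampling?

14.5 MHz

157.5 MHz mod fs = 14.5 MHz.
14.5 MHz ≤ fs/2 = 35.75 MHz, appears at 14.5 MHz.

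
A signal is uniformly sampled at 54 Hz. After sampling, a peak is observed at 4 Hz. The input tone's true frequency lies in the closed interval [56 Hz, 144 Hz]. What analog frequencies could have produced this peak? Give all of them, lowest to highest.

58 Hz, 104 Hz, 112 Hz

Frequencies that alias to 4 Hz are k·fs ± 4 Hz for integer k ≥ 0.
k=0: 4 Hz.
k=1: 50 Hz, 58 Hz.
k=2: 104 Hz, 112 Hz.
k=3: 158 Hz, 166 Hz.
Within [56 Hz, 144 Hz]: 58 Hz, 104 Hz, 112 Hz.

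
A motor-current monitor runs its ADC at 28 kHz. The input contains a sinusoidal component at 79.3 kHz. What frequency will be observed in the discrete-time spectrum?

79.3 kHz mod fs = 23.3 kHz.
23.3 kHz > fs/2 = 14 kHz, folds to fs − 23.3 kHz = 4.7 kHz.

4.7 kHz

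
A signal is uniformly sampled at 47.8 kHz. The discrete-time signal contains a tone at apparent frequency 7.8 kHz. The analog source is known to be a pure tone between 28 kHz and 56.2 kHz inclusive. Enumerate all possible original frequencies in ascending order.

Frequencies that alias to 7.8 kHz are k·fs ± 7.8 kHz for integer k ≥ 0.
k=0: 7.8 kHz.
k=1: 40 kHz, 55.6 kHz.
k=2: 87.8 kHz, 103.4 kHz.
Within [28 kHz, 56.2 kHz]: 40 kHz, 55.6 kHz.

40 kHz, 55.6 kHz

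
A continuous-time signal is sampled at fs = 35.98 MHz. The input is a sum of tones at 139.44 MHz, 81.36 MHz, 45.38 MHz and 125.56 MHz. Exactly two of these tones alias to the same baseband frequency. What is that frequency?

9.4 MHz

fs/2 = 17.99 MHz.
139.44 MHz mod fs = 31.5 MHz.
31.5 MHz > fs/2 = 17.99 MHz, folds to fs − 31.5 MHz = 4.48 MHz.
81.36 MHz mod fs = 9.4 MHz.
9.4 MHz ≤ fs/2 = 17.99 MHz, appears at 9.4 MHz.
45.38 MHz mod fs = 9.4 MHz.
9.4 MHz ≤ fs/2 = 17.99 MHz, appears at 9.4 MHz.
125.56 MHz mod fs = 17.62 MHz.
17.62 MHz ≤ fs/2 = 17.99 MHz, appears at 17.62 MHz.
45.38 MHz and 81.36 MHz both map to 9.4 MHz.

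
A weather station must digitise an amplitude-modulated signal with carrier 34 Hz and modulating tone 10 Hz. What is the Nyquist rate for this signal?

88 Hz

AM sidebands sit at fc ± fm = 24 Hz and 44 Hz.
Highest-frequency component: 44 Hz.
Nyquist rate = 2 × 44 Hz = 88 Hz.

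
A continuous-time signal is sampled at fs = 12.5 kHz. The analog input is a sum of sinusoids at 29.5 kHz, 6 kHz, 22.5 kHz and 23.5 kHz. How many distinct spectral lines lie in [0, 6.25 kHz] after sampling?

4

fs/2 = 6.25 kHz.
29.5 kHz mod fs = 4.5 kHz.
4.5 kHz ≤ fs/2 = 6.25 kHz, appears at 4.5 kHz.
6 kHz ≤ fs/2 = 6.25 kHz, passes unchanged.
22.5 kHz mod fs = 10 kHz.
10 kHz > fs/2 = 6.25 kHz, folds to fs − 10 kHz = 2.5 kHz.
23.5 kHz mod fs = 11 kHz.
11 kHz > fs/2 = 6.25 kHz, folds to fs − 11 kHz = 1.5 kHz.
Distinct values: {1.5 kHz, 2.5 kHz, 4.5 kHz, 6 kHz} → 4.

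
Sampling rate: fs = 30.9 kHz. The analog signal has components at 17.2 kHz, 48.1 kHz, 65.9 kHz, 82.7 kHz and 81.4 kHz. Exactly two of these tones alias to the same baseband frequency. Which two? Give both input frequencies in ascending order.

17.2 kHz, 48.1 kHz

fs/2 = 15.45 kHz.
17.2 kHz > fs/2 = 15.45 kHz, folds to fs − 17.2 kHz = 13.7 kHz.
48.1 kHz mod fs = 17.2 kHz.
17.2 kHz > fs/2 = 15.45 kHz, folds to fs − 17.2 kHz = 13.7 kHz.
65.9 kHz mod fs = 4.1 kHz.
4.1 kHz ≤ fs/2 = 15.45 kHz, appears at 4.1 kHz.
82.7 kHz mod fs = 20.9 kHz.
20.9 kHz > fs/2 = 15.45 kHz, folds to fs − 20.9 kHz = 10 kHz.
81.4 kHz mod fs = 19.6 kHz.
19.6 kHz > fs/2 = 15.45 kHz, folds to fs − 19.6 kHz = 11.3 kHz.
17.2 kHz and 48.1 kHz both map to 13.7 kHz.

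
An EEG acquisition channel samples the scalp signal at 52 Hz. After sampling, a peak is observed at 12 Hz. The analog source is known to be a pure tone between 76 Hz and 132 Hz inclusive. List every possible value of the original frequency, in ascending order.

Frequencies that alias to 12 Hz are k·fs ± 12 Hz for integer k ≥ 0.
k=0: 12 Hz.
k=1: 40 Hz, 64 Hz.
k=2: 92 Hz, 116 Hz.
k=3: 144 Hz, 168 Hz.
Within [76 Hz, 132 Hz]: 92 Hz, 116 Hz.

92 Hz, 116 Hz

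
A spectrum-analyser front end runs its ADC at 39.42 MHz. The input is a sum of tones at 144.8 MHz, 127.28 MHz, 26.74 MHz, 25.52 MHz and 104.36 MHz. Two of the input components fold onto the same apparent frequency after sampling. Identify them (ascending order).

25.52 MHz, 104.36 MHz

fs/2 = 19.71 MHz.
144.8 MHz mod fs = 26.54 MHz.
26.54 MHz > fs/2 = 19.71 MHz, folds to fs − 26.54 MHz = 12.88 MHz.
127.28 MHz mod fs = 9.02 MHz.
9.02 MHz ≤ fs/2 = 19.71 MHz, appears at 9.02 MHz.
26.74 MHz > fs/2 = 19.71 MHz, folds to fs − 26.74 MHz = 12.68 MHz.
25.52 MHz > fs/2 = 19.71 MHz, folds to fs − 25.52 MHz = 13.9 MHz.
104.36 MHz mod fs = 25.52 MHz.
25.52 MHz > fs/2 = 19.71 MHz, folds to fs − 25.52 MHz = 13.9 MHz.
25.52 MHz and 104.36 MHz both map to 13.9 MHz.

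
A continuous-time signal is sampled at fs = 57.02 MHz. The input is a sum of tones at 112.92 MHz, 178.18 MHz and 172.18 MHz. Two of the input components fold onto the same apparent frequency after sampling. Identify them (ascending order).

112.92 MHz, 172.18 MHz

fs/2 = 28.51 MHz.
112.92 MHz mod fs = 55.9 MHz.
55.9 MHz > fs/2 = 28.51 MHz, folds to fs − 55.9 MHz = 1.12 MHz.
178.18 MHz mod fs = 7.12 MHz.
7.12 MHz ≤ fs/2 = 28.51 MHz, appears at 7.12 MHz.
172.18 MHz mod fs = 1.12 MHz.
1.12 MHz ≤ fs/2 = 28.51 MHz, appears at 1.12 MHz.
112.92 MHz and 172.18 MHz both map to 1.12 MHz.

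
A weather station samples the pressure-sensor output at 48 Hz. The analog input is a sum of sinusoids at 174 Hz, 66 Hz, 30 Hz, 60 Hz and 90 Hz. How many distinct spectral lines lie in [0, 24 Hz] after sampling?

fs/2 = 24 Hz.
174 Hz mod fs = 30 Hz.
30 Hz > fs/2 = 24 Hz, folds to fs − 30 Hz = 18 Hz.
66 Hz mod fs = 18 Hz.
18 Hz ≤ fs/2 = 24 Hz, appears at 18 Hz.
30 Hz > fs/2 = 24 Hz, folds to fs − 30 Hz = 18 Hz.
60 Hz mod fs = 12 Hz.
12 Hz ≤ fs/2 = 24 Hz, appears at 12 Hz.
90 Hz mod fs = 42 Hz.
42 Hz > fs/2 = 24 Hz, folds to fs − 42 Hz = 6 Hz.
Distinct values: {6 Hz, 12 Hz, 18 Hz} → 3.

3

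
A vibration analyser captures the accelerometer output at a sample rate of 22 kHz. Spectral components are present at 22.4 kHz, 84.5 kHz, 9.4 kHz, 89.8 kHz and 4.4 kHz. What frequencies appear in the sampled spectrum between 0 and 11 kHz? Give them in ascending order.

0.4 kHz, 1.8 kHz, 3.5 kHz, 4.4 kHz, 9.4 kHz

fs/2 = 11 kHz.
22.4 kHz mod fs = 0.4 kHz.
0.4 kHz ≤ fs/2 = 11 kHz, appears at 0.4 kHz.
84.5 kHz mod fs = 18.5 kHz.
18.5 kHz > fs/2 = 11 kHz, folds to fs − 18.5 kHz = 3.5 kHz.
9.4 kHz ≤ fs/2 = 11 kHz, passes unchanged.
89.8 kHz mod fs = 1.8 kHz.
1.8 kHz ≤ fs/2 = 11 kHz, appears at 1.8 kHz.
4.4 kHz ≤ fs/2 = 11 kHz, passes unchanged.
Distinct values: {0.4 kHz, 1.8 kHz, 3.5 kHz, 4.4 kHz, 9.4 kHz}.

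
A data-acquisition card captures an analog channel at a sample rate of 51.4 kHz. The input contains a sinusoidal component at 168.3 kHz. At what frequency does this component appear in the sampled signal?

14.1 kHz

168.3 kHz mod fs = 14.1 kHz.
14.1 kHz ≤ fs/2 = 25.7 kHz, appears at 14.1 kHz.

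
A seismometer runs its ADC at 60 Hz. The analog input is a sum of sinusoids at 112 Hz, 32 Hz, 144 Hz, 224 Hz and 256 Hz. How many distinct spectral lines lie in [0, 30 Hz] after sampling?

fs/2 = 30 Hz.
112 Hz mod fs = 52 Hz.
52 Hz > fs/2 = 30 Hz, folds to fs − 52 Hz = 8 Hz.
32 Hz > fs/2 = 30 Hz, folds to fs − 32 Hz = 28 Hz.
144 Hz mod fs = 24 Hz.
24 Hz ≤ fs/2 = 30 Hz, appears at 24 Hz.
224 Hz mod fs = 44 Hz.
44 Hz > fs/2 = 30 Hz, folds to fs − 44 Hz = 16 Hz.
256 Hz mod fs = 16 Hz.
16 Hz ≤ fs/2 = 30 Hz, appears at 16 Hz.
Distinct values: {8 Hz, 16 Hz, 24 Hz, 28 Hz} → 4.

4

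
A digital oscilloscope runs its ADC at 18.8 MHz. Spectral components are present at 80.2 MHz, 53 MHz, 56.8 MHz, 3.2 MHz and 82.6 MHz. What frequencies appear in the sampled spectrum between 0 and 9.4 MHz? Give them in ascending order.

0.4 MHz, 3.2 MHz, 3.4 MHz, 5 MHz, 7.4 MHz

fs/2 = 9.4 MHz.
80.2 MHz mod fs = 5 MHz.
5 MHz ≤ fs/2 = 9.4 MHz, appears at 5 MHz.
53 MHz mod fs = 15.4 MHz.
15.4 MHz > fs/2 = 9.4 MHz, folds to fs − 15.4 MHz = 3.4 MHz.
56.8 MHz mod fs = 0.4 MHz.
0.4 MHz ≤ fs/2 = 9.4 MHz, appears at 0.4 MHz.
3.2 MHz ≤ fs/2 = 9.4 MHz, passes unchanged.
82.6 MHz mod fs = 7.4 MHz.
7.4 MHz ≤ fs/2 = 9.4 MHz, appears at 7.4 MHz.
Distinct values: {0.4 MHz, 3.2 MHz, 3.4 MHz, 5 MHz, 7.4 MHz}.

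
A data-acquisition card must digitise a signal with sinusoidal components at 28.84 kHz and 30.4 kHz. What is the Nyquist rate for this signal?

Highest-frequency component: 30.4 kHz.
Nyquist rate = 2 × 30.4 kHz = 60.8 kHz.

60.8 kHz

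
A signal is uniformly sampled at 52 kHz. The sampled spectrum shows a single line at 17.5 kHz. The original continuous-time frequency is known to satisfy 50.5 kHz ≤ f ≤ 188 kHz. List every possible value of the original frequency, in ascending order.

69.5 kHz, 86.5 kHz, 121.5 kHz, 138.5 kHz, 173.5 kHz

Frequencies that alias to 17.5 kHz are k·fs ± 17.5 kHz for integer k ≥ 0.
k=0: 17.5 kHz.
k=1: 34.5 kHz, 69.5 kHz.
k=2: 86.5 kHz, 121.5 kHz.
k=3: 138.5 kHz, 173.5 kHz.
k=4: 190.5 kHz, 225.5 kHz.
Within [50.5 kHz, 188 kHz]: 69.5 kHz, 86.5 kHz, 121.5 kHz, 138.5 kHz, 173.5 kHz.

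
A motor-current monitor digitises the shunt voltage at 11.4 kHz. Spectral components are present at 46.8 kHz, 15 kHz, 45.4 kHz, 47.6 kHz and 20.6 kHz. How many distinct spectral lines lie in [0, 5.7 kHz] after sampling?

5

fs/2 = 5.7 kHz.
46.8 kHz mod fs = 1.2 kHz.
1.2 kHz ≤ fs/2 = 5.7 kHz, appears at 1.2 kHz.
15 kHz mod fs = 3.6 kHz.
3.6 kHz ≤ fs/2 = 5.7 kHz, appears at 3.6 kHz.
45.4 kHz mod fs = 11.2 kHz.
11.2 kHz > fs/2 = 5.7 kHz, folds to fs − 11.2 kHz = 0.2 kHz.
47.6 kHz mod fs = 2 kHz.
2 kHz ≤ fs/2 = 5.7 kHz, appears at 2 kHz.
20.6 kHz mod fs = 9.2 kHz.
9.2 kHz > fs/2 = 5.7 kHz, folds to fs − 9.2 kHz = 2.2 kHz.
Distinct values: {0.2 kHz, 1.2 kHz, 2 kHz, 2.2 kHz, 3.6 kHz} → 5.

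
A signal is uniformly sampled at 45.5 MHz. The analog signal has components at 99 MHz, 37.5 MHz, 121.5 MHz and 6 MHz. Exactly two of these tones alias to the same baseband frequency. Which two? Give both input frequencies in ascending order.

37.5 MHz, 99 MHz

fs/2 = 22.75 MHz.
99 MHz mod fs = 8 MHz.
8 MHz ≤ fs/2 = 22.75 MHz, appears at 8 MHz.
37.5 MHz > fs/2 = 22.75 MHz, folds to fs − 37.5 MHz = 8 MHz.
121.5 MHz mod fs = 30.5 MHz.
30.5 MHz > fs/2 = 22.75 MHz, folds to fs − 30.5 MHz = 15 MHz.
6 MHz ≤ fs/2 = 22.75 MHz, passes unchanged.
37.5 MHz and 99 MHz both map to 8 MHz.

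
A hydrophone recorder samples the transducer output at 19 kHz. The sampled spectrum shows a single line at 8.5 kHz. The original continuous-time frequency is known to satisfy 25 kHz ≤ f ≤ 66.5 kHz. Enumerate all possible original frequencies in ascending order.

Frequencies that alias to 8.5 kHz are k·fs ± 8.5 kHz for integer k ≥ 0.
k=0: 8.5 kHz.
k=1: 10.5 kHz, 27.5 kHz.
k=2: 29.5 kHz, 46.5 kHz.
k=3: 48.5 kHz, 65.5 kHz.
k=4: 67.5 kHz, 84.5 kHz.
Within [25 kHz, 66.5 kHz]: 27.5 kHz, 29.5 kHz, 46.5 kHz, 48.5 kHz, 65.5 kHz.

27.5 kHz, 29.5 kHz, 46.5 kHz, 48.5 kHz, 65.5 kHz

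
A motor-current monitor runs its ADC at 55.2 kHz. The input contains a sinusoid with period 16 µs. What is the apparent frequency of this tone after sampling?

T = 16 µs → f = 1/T = 62.5 kHz.
62.5 kHz mod fs = 7.3 kHz.
7.3 kHz ≤ fs/2 = 27.6 kHz, appears at 7.3 kHz.

7.3 kHz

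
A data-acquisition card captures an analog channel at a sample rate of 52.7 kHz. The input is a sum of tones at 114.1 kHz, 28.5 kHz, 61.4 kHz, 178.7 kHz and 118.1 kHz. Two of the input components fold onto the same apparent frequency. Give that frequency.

fs/2 = 26.35 kHz.
114.1 kHz mod fs = 8.7 kHz.
8.7 kHz ≤ fs/2 = 26.35 kHz, appears at 8.7 kHz.
28.5 kHz > fs/2 = 26.35 kHz, folds to fs − 28.5 kHz = 24.2 kHz.
61.4 kHz mod fs = 8.7 kHz.
8.7 kHz ≤ fs/2 = 26.35 kHz, appears at 8.7 kHz.
178.7 kHz mod fs = 20.6 kHz.
20.6 kHz ≤ fs/2 = 26.35 kHz, appears at 20.6 kHz.
118.1 kHz mod fs = 12.7 kHz.
12.7 kHz ≤ fs/2 = 26.35 kHz, appears at 12.7 kHz.
61.4 kHz and 114.1 kHz both map to 8.7 kHz.

8.7 kHz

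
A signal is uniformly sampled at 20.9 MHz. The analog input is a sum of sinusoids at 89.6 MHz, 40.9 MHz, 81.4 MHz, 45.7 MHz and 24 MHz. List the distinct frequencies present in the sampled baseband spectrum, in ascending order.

0.9 MHz, 2.2 MHz, 3.1 MHz, 3.9 MHz, 6 MHz

fs/2 = 10.45 MHz.
89.6 MHz mod fs = 6 MHz.
6 MHz ≤ fs/2 = 10.45 MHz, appears at 6 MHz.
40.9 MHz mod fs = 20 MHz.
20 MHz > fs/2 = 10.45 MHz, folds to fs − 20 MHz = 0.9 MHz.
81.4 MHz mod fs = 18.7 MHz.
18.7 MHz > fs/2 = 10.45 MHz, folds to fs − 18.7 MHz = 2.2 MHz.
45.7 MHz mod fs = 3.9 MHz.
3.9 MHz ≤ fs/2 = 10.45 MHz, appears at 3.9 MHz.
24 MHz mod fs = 3.1 MHz.
3.1 MHz ≤ fs/2 = 10.45 MHz, appears at 3.1 MHz.
Distinct values: {0.9 MHz, 2.2 MHz, 3.1 MHz, 3.9 MHz, 6 MHz}.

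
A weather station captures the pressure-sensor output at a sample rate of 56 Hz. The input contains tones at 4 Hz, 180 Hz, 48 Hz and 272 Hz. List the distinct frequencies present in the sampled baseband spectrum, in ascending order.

4 Hz, 8 Hz, 12 Hz

fs/2 = 28 Hz.
4 Hz ≤ fs/2 = 28 Hz, passes unchanged.
180 Hz mod fs = 12 Hz.
12 Hz ≤ fs/2 = 28 Hz, appears at 12 Hz.
48 Hz > fs/2 = 28 Hz, folds to fs − 48 Hz = 8 Hz.
272 Hz mod fs = 48 Hz.
48 Hz > fs/2 = 28 Hz, folds to fs − 48 Hz = 8 Hz.
Distinct values: {4 Hz, 8 Hz, 12 Hz}.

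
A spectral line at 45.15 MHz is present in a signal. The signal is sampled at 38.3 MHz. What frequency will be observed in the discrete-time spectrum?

45.15 MHz mod fs = 6.85 MHz.
6.85 MHz ≤ fs/2 = 19.15 MHz, appears at 6.85 MHz.

6.85 MHz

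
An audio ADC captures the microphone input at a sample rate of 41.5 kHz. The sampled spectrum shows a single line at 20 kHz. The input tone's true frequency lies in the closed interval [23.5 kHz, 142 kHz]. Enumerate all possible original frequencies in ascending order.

61.5 kHz, 63 kHz, 103 kHz, 104.5 kHz

Frequencies that alias to 20 kHz are k·fs ± 20 kHz for integer k ≥ 0.
k=0: 20 kHz.
k=1: 21.5 kHz, 61.5 kHz.
k=2: 63 kHz, 103 kHz.
k=3: 104.5 kHz, 144.5 kHz.
k=4: 146 kHz, 186 kHz.
Within [23.5 kHz, 142 kHz]: 61.5 kHz, 63 kHz, 103 kHz, 104.5 kHz.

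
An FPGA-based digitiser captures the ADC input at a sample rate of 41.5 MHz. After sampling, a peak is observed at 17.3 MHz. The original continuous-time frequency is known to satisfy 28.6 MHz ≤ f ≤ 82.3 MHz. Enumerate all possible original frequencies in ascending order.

58.8 MHz, 65.7 MHz

Frequencies that alias to 17.3 MHz are k·fs ± 17.3 MHz for integer k ≥ 0.
k=0: 17.3 MHz.
k=1: 24.2 MHz, 58.8 MHz.
k=2: 65.7 MHz, 100.3 MHz.
k=3: 107.2 MHz, 141.8 MHz.
Within [28.6 MHz, 82.3 MHz]: 58.8 MHz, 65.7 MHz.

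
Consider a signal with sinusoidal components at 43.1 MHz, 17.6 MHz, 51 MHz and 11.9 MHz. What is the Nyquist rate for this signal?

102 MHz

Highest-frequency component: 51 MHz.
Nyquist rate = 2 × 51 MHz = 102 MHz.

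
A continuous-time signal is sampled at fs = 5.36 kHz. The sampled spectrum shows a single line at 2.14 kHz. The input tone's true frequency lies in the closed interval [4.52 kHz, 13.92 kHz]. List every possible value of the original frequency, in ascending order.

Frequencies that alias to 2.14 kHz are k·fs ± 2.14 kHz for integer k ≥ 0.
k=0: 2.14 kHz.
k=1: 3.22 kHz, 7.5 kHz.
k=2: 8.58 kHz, 12.86 kHz.
k=3: 13.94 kHz, 18.22 kHz.
Within [4.52 kHz, 13.92 kHz]: 7.5 kHz, 8.58 kHz, 12.86 kHz.

7.5 kHz, 8.58 kHz, 12.86 kHz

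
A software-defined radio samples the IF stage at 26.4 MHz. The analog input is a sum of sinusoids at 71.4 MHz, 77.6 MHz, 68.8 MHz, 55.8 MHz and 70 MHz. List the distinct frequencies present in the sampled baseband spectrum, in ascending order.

fs/2 = 13.2 MHz.
71.4 MHz mod fs = 18.6 MHz.
18.6 MHz > fs/2 = 13.2 MHz, folds to fs − 18.6 MHz = 7.8 MHz.
77.6 MHz mod fs = 24.8 MHz.
24.8 MHz > fs/2 = 13.2 MHz, folds to fs − 24.8 MHz = 1.6 MHz.
68.8 MHz mod fs = 16 MHz.
16 MHz > fs/2 = 13.2 MHz, folds to fs − 16 MHz = 10.4 MHz.
55.8 MHz mod fs = 3 MHz.
3 MHz ≤ fs/2 = 13.2 MHz, appears at 3 MHz.
70 MHz mod fs = 17.2 MHz.
17.2 MHz > fs/2 = 13.2 MHz, folds to fs − 17.2 MHz = 9.2 MHz.
Distinct values: {1.6 MHz, 3 MHz, 7.8 MHz, 9.2 MHz, 10.4 MHz}.

1.6 MHz, 3 MHz, 7.8 MHz, 9.2 MHz, 10.4 MHz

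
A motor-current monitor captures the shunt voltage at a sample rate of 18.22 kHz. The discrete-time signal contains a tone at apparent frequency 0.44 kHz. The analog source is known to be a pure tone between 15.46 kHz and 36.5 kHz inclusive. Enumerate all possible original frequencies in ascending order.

17.78 kHz, 18.66 kHz, 36 kHz

Frequencies that alias to 0.44 kHz are k·fs ± 0.44 kHz for integer k ≥ 0.
k=0: 0.44 kHz.
k=1: 17.78 kHz, 18.66 kHz.
k=2: 36 kHz, 36.88 kHz.
k=3: 54.22 kHz, 55.1 kHz.
Within [15.46 kHz, 36.5 kHz]: 17.78 kHz, 18.66 kHz, 36 kHz.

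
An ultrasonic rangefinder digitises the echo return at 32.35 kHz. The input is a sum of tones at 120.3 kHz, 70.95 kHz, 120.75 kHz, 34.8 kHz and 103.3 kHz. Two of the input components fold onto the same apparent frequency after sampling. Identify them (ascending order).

70.95 kHz, 103.3 kHz

fs/2 = 16.175 kHz.
120.3 kHz mod fs = 23.25 kHz.
23.25 kHz > fs/2 = 16.175 kHz, folds to fs − 23.25 kHz = 9.1 kHz.
70.95 kHz mod fs = 6.25 kHz.
6.25 kHz ≤ fs/2 = 16.175 kHz, appears at 6.25 kHz.
120.75 kHz mod fs = 23.7 kHz.
23.7 kHz > fs/2 = 16.175 kHz, folds to fs − 23.7 kHz = 8.65 kHz.
34.8 kHz mod fs = 2.45 kHz.
2.45 kHz ≤ fs/2 = 16.175 kHz, appears at 2.45 kHz.
103.3 kHz mod fs = 6.25 kHz.
6.25 kHz ≤ fs/2 = 16.175 kHz, appears at 6.25 kHz.
70.95 kHz and 103.3 kHz both map to 6.25 kHz.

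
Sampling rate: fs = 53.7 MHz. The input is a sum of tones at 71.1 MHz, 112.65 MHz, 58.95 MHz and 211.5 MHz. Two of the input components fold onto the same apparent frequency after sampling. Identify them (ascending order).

58.95 MHz, 112.65 MHz

fs/2 = 26.85 MHz.
71.1 MHz mod fs = 17.4 MHz.
17.4 MHz ≤ fs/2 = 26.85 MHz, appears at 17.4 MHz.
112.65 MHz mod fs = 5.25 MHz.
5.25 MHz ≤ fs/2 = 26.85 MHz, appears at 5.25 MHz.
58.95 MHz mod fs = 5.25 MHz.
5.25 MHz ≤ fs/2 = 26.85 MHz, appears at 5.25 MHz.
211.5 MHz mod fs = 50.4 MHz.
50.4 MHz > fs/2 = 26.85 MHz, folds to fs − 50.4 MHz = 3.3 MHz.
58.95 MHz and 112.65 MHz both map to 5.25 MHz.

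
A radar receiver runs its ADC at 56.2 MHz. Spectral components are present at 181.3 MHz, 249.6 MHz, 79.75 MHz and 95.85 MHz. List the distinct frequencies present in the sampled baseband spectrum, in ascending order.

fs/2 = 28.1 MHz.
181.3 MHz mod fs = 12.7 MHz.
12.7 MHz ≤ fs/2 = 28.1 MHz, appears at 12.7 MHz.
249.6 MHz mod fs = 24.8 MHz.
24.8 MHz ≤ fs/2 = 28.1 MHz, appears at 24.8 MHz.
79.75 MHz mod fs = 23.55 MHz.
23.55 MHz ≤ fs/2 = 28.1 MHz, appears at 23.55 MHz.
95.85 MHz mod fs = 39.65 MHz.
39.65 MHz > fs/2 = 28.1 MHz, folds to fs − 39.65 MHz = 16.55 MHz.
Distinct values: {12.7 MHz, 16.55 MHz, 23.55 MHz, 24.8 MHz}.

12.7 MHz, 16.55 MHz, 23.55 MHz, 24.8 MHz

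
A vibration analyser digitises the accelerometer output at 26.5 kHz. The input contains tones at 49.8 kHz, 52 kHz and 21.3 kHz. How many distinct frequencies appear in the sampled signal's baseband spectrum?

fs/2 = 13.25 kHz.
49.8 kHz mod fs = 23.3 kHz.
23.3 kHz > fs/2 = 13.25 kHz, folds to fs − 23.3 kHz = 3.2 kHz.
52 kHz mod fs = 25.5 kHz.
25.5 kHz > fs/2 = 13.25 kHz, folds to fs − 25.5 kHz = 1 kHz.
21.3 kHz > fs/2 = 13.25 kHz, folds to fs − 21.3 kHz = 5.2 kHz.
Distinct values: {1 kHz, 3.2 kHz, 5.2 kHz} → 3.

3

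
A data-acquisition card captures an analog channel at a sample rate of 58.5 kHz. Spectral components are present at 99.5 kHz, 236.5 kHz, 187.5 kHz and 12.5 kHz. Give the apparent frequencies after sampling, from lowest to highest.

fs/2 = 29.25 kHz.
99.5 kHz mod fs = 41 kHz.
41 kHz > fs/2 = 29.25 kHz, folds to fs − 41 kHz = 17.5 kHz.
236.5 kHz mod fs = 2.5 kHz.
2.5 kHz ≤ fs/2 = 29.25 kHz, appears at 2.5 kHz.
187.5 kHz mod fs = 12 kHz.
12 kHz ≤ fs/2 = 29.25 kHz, appears at 12 kHz.
12.5 kHz ≤ fs/2 = 29.25 kHz, passes unchanged.
Distinct values: {2.5 kHz, 12 kHz, 12.5 kHz, 17.5 kHz}.

2.5 kHz, 12 kHz, 12.5 kHz, 17.5 kHz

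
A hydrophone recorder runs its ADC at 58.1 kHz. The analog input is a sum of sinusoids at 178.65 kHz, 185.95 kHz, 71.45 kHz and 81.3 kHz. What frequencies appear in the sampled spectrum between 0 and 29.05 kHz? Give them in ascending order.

4.35 kHz, 11.65 kHz, 13.35 kHz, 23.2 kHz

fs/2 = 29.05 kHz.
178.65 kHz mod fs = 4.35 kHz.
4.35 kHz ≤ fs/2 = 29.05 kHz, appears at 4.35 kHz.
185.95 kHz mod fs = 11.65 kHz.
11.65 kHz ≤ fs/2 = 29.05 kHz, appears at 11.65 kHz.
71.45 kHz mod fs = 13.35 kHz.
13.35 kHz ≤ fs/2 = 29.05 kHz, appears at 13.35 kHz.
81.3 kHz mod fs = 23.2 kHz.
23.2 kHz ≤ fs/2 = 29.05 kHz, appears at 23.2 kHz.
Distinct values: {4.35 kHz, 11.65 kHz, 13.35 kHz, 23.2 kHz}.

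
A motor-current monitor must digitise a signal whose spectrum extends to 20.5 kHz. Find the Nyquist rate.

41 kHz

Nyquist rate = 2 × 20.5 kHz = 41 kHz.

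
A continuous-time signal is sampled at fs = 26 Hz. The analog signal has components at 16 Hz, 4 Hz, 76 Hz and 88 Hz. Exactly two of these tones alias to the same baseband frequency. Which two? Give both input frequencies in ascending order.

16 Hz, 88 Hz

fs/2 = 13 Hz.
16 Hz > fs/2 = 13 Hz, folds to fs − 16 Hz = 10 Hz.
4 Hz ≤ fs/2 = 13 Hz, passes unchanged.
76 Hz mod fs = 24 Hz.
24 Hz > fs/2 = 13 Hz, folds to fs − 24 Hz = 2 Hz.
88 Hz mod fs = 10 Hz.
10 Hz ≤ fs/2 = 13 Hz, appears at 10 Hz.
16 Hz and 88 Hz both map to 10 Hz.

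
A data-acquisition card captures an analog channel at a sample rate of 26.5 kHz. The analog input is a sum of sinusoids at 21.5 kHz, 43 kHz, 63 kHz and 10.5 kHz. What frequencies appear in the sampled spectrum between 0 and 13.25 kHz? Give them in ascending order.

5 kHz, 10 kHz, 10.5 kHz

fs/2 = 13.25 kHz.
21.5 kHz > fs/2 = 13.25 kHz, folds to fs − 21.5 kHz = 5 kHz.
43 kHz mod fs = 16.5 kHz.
16.5 kHz > fs/2 = 13.25 kHz, folds to fs − 16.5 kHz = 10 kHz.
63 kHz mod fs = 10 kHz.
10 kHz ≤ fs/2 = 13.25 kHz, appears at 10 kHz.
10.5 kHz ≤ fs/2 = 13.25 kHz, passes unchanged.
Distinct values: {5 kHz, 10 kHz, 10.5 kHz}.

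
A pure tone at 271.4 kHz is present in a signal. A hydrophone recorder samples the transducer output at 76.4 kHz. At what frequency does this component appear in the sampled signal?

34.2 kHz

271.4 kHz mod fs = 42.2 kHz.
42.2 kHz > fs/2 = 38.2 kHz, folds to fs − 42.2 kHz = 34.2 kHz.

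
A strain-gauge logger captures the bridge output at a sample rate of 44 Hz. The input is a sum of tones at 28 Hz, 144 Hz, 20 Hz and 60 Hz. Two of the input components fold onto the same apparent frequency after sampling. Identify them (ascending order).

28 Hz, 60 Hz

fs/2 = 22 Hz.
28 Hz > fs/2 = 22 Hz, folds to fs − 28 Hz = 16 Hz.
144 Hz mod fs = 12 Hz.
12 Hz ≤ fs/2 = 22 Hz, appears at 12 Hz.
20 Hz ≤ fs/2 = 22 Hz, passes unchanged.
60 Hz mod fs = 16 Hz.
16 Hz ≤ fs/2 = 22 Hz, appears at 16 Hz.
28 Hz and 60 Hz both map to 16 Hz.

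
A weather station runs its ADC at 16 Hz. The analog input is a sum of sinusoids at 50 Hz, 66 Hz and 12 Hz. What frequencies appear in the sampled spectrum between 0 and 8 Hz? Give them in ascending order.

2 Hz, 4 Hz

fs/2 = 8 Hz.
50 Hz mod fs = 2 Hz.
2 Hz ≤ fs/2 = 8 Hz, appears at 2 Hz.
66 Hz mod fs = 2 Hz.
2 Hz ≤ fs/2 = 8 Hz, appears at 2 Hz.
12 Hz > fs/2 = 8 Hz, folds to fs − 12 Hz = 4 Hz.
Distinct values: {2 Hz, 4 Hz}.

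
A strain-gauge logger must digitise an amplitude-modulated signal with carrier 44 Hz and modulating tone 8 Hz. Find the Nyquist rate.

AM sidebands sit at fc ± fm = 36 Hz and 52 Hz.
Highest-frequency component: 52 Hz.
Nyquist rate = 2 × 52 Hz = 104 Hz.

104 Hz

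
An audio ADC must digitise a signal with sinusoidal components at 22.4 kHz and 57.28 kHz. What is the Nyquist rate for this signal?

114.56 kHz

Highest-frequency component: 57.28 kHz.
Nyquist rate = 2 × 57.28 kHz = 114.56 kHz.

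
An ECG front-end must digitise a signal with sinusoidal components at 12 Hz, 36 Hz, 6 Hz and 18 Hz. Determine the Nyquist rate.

72 Hz

Highest-frequency component: 36 Hz.
Nyquist rate = 2 × 36 Hz = 72 Hz.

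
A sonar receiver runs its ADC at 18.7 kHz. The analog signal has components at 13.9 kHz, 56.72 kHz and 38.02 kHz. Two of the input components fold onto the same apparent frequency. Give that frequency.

0.62 kHz

fs/2 = 9.35 kHz.
13.9 kHz > fs/2 = 9.35 kHz, folds to fs − 13.9 kHz = 4.8 kHz.
56.72 kHz mod fs = 0.62 kHz.
0.62 kHz ≤ fs/2 = 9.35 kHz, appears at 0.62 kHz.
38.02 kHz mod fs = 0.62 kHz.
0.62 kHz ≤ fs/2 = 9.35 kHz, appears at 0.62 kHz.
38.02 kHz and 56.72 kHz both map to 0.62 kHz.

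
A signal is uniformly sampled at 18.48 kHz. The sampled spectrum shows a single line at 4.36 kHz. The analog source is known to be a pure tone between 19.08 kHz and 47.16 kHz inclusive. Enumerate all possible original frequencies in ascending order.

22.84 kHz, 32.6 kHz, 41.32 kHz

Frequencies that alias to 4.36 kHz are k·fs ± 4.36 kHz for integer k ≥ 0.
k=0: 4.36 kHz.
k=1: 14.12 kHz, 22.84 kHz.
k=2: 32.6 kHz, 41.32 kHz.
k=3: 51.08 kHz, 59.8 kHz.
Within [19.08 kHz, 47.16 kHz]: 22.84 kHz, 32.6 kHz, 41.32 kHz.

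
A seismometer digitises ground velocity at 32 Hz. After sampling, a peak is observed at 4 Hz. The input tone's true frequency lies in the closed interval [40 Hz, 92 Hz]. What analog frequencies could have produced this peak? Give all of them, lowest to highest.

60 Hz, 68 Hz, 92 Hz

Frequencies that alias to 4 Hz are k·fs ± 4 Hz for integer k ≥ 0.
k=0: 4 Hz.
k=1: 28 Hz, 36 Hz.
k=2: 60 Hz, 68 Hz.
k=3: 92 Hz, 100 Hz.
k=4: 124 Hz, 132 Hz.
Within [40 Hz, 92 Hz]: 60 Hz, 68 Hz, 92 Hz.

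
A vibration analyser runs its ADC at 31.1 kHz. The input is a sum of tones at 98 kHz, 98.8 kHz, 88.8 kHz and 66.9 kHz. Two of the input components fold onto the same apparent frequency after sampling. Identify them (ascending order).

66.9 kHz, 98 kHz

fs/2 = 15.55 kHz.
98 kHz mod fs = 4.7 kHz.
4.7 kHz ≤ fs/2 = 15.55 kHz, appears at 4.7 kHz.
98.8 kHz mod fs = 5.5 kHz.
5.5 kHz ≤ fs/2 = 15.55 kHz, appears at 5.5 kHz.
88.8 kHz mod fs = 26.6 kHz.
26.6 kHz > fs/2 = 15.55 kHz, folds to fs − 26.6 kHz = 4.5 kHz.
66.9 kHz mod fs = 4.7 kHz.
4.7 kHz ≤ fs/2 = 15.55 kHz, appears at 4.7 kHz.
66.9 kHz and 98 kHz both map to 4.7 kHz.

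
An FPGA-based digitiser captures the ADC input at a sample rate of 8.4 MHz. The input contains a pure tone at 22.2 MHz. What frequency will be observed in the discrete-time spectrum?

22.2 MHz mod fs = 5.4 MHz.
5.4 MHz > fs/2 = 4.2 MHz, folds to fs − 5.4 MHz = 3 MHz.

3 MHz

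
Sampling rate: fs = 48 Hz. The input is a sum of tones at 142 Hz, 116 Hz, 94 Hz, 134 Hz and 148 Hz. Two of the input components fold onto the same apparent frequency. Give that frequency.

fs/2 = 24 Hz.
142 Hz mod fs = 46 Hz.
46 Hz > fs/2 = 24 Hz, folds to fs − 46 Hz = 2 Hz.
116 Hz mod fs = 20 Hz.
20 Hz ≤ fs/2 = 24 Hz, appears at 20 Hz.
94 Hz mod fs = 46 Hz.
46 Hz > fs/2 = 24 Hz, folds to fs − 46 Hz = 2 Hz.
134 Hz mod fs = 38 Hz.
38 Hz > fs/2 = 24 Hz, folds to fs − 38 Hz = 10 Hz.
148 Hz mod fs = 4 Hz.
4 Hz ≤ fs/2 = 24 Hz, appears at 4 Hz.
94 Hz and 142 Hz both map to 2 Hz.

2 Hz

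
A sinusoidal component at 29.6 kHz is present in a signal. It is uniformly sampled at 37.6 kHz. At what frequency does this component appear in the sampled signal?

29.6 kHz > fs/2 = 18.8 kHz, folds to fs − 29.6 kHz = 8 kHz.

8 kHz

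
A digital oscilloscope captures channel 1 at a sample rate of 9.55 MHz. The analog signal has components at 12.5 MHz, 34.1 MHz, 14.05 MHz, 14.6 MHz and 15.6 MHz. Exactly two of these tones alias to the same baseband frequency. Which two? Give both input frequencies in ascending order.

fs/2 = 4.775 MHz.
12.5 MHz mod fs = 2.95 MHz.
2.95 MHz ≤ fs/2 = 4.775 MHz, appears at 2.95 MHz.
34.1 MHz mod fs = 5.45 MHz.
5.45 MHz > fs/2 = 4.775 MHz, folds to fs − 5.45 MHz = 4.1 MHz.
14.05 MHz mod fs = 4.5 MHz.
4.5 MHz ≤ fs/2 = 4.775 MHz, appears at 4.5 MHz.
14.6 MHz mod fs = 5.05 MHz.
5.05 MHz > fs/2 = 4.775 MHz, folds to fs − 5.05 MHz = 4.5 MHz.
15.6 MHz mod fs = 6.05 MHz.
6.05 MHz > fs/2 = 4.775 MHz, folds to fs − 6.05 MHz = 3.5 MHz.
14.05 MHz and 14.6 MHz both map to 4.5 MHz.

14.05 MHz, 14.6 MHz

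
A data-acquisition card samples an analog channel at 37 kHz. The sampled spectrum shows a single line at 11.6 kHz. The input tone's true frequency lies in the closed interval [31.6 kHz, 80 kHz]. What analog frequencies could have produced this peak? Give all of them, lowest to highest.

Frequencies that alias to 11.6 kHz are k·fs ± 11.6 kHz for integer k ≥ 0.
k=0: 11.6 kHz.
k=1: 25.4 kHz, 48.6 kHz.
k=2: 62.4 kHz, 85.6 kHz.
k=3: 99.4 kHz, 122.6 kHz.
Within [31.6 kHz, 80 kHz]: 48.6 kHz, 62.4 kHz.

48.6 kHz, 62.4 kHz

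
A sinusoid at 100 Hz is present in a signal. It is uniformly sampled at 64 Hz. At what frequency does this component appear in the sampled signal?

100 Hz mod fs = 36 Hz.
36 Hz > fs/2 = 32 Hz, folds to fs − 36 Hz = 28 Hz.

28 Hz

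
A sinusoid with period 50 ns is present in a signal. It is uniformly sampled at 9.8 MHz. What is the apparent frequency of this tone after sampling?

0.4 MHz

T = 50 ns → f = 1/T = 20 MHz.
20 MHz mod fs = 0.4 MHz.
0.4 MHz ≤ fs/2 = 4.9 MHz, appears at 0.4 MHz.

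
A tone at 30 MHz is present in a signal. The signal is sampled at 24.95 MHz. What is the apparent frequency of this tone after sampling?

5.05 MHz

30 MHz mod fs = 5.05 MHz.
5.05 MHz ≤ fs/2 = 12.475 MHz, appears at 5.05 MHz.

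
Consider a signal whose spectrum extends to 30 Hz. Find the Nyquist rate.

Nyquist rate = 2 × 30 Hz = 60 Hz.

60 Hz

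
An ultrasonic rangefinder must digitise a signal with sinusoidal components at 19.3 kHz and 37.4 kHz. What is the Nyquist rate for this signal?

Highest-frequency component: 37.4 kHz.
Nyquist rate = 2 × 37.4 kHz = 74.8 kHz.

74.8 kHz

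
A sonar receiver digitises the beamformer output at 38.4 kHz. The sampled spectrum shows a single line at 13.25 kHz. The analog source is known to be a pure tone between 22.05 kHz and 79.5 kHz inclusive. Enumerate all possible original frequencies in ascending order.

25.15 kHz, 51.65 kHz, 63.55 kHz

Frequencies that alias to 13.25 kHz are k·fs ± 13.25 kHz for integer k ≥ 0.
k=0: 13.25 kHz.
k=1: 25.15 kHz, 51.65 kHz.
k=2: 63.55 kHz, 90.05 kHz.
k=3: 101.95 kHz, 128.45 kHz.
Within [22.05 kHz, 79.5 kHz]: 25.15 kHz, 51.65 kHz, 63.55 kHz.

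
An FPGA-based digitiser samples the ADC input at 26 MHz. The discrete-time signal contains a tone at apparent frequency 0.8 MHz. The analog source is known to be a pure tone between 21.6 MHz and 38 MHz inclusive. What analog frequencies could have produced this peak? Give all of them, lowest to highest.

25.2 MHz, 26.8 MHz

Frequencies that alias to 0.8 MHz are k·fs ± 0.8 MHz for integer k ≥ 0.
k=0: 0.8 MHz.
k=1: 25.2 MHz, 26.8 MHz.
k=2: 51.2 MHz, 52.8 MHz.
Within [21.6 MHz, 38 MHz]: 25.2 MHz, 26.8 MHz.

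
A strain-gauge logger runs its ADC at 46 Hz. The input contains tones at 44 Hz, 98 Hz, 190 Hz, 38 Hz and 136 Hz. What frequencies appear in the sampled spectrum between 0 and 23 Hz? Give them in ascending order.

2 Hz, 6 Hz, 8 Hz

fs/2 = 23 Hz.
44 Hz > fs/2 = 23 Hz, folds to fs − 44 Hz = 2 Hz.
98 Hz mod fs = 6 Hz.
6 Hz ≤ fs/2 = 23 Hz, appears at 6 Hz.
190 Hz mod fs = 6 Hz.
6 Hz ≤ fs/2 = 23 Hz, appears at 6 Hz.
38 Hz > fs/2 = 23 Hz, folds to fs − 38 Hz = 8 Hz.
136 Hz mod fs = 44 Hz.
44 Hz > fs/2 = 23 Hz, folds to fs − 44 Hz = 2 Hz.
Distinct values: {2 Hz, 6 Hz, 8 Hz}.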